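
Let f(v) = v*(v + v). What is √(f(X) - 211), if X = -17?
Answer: √367 ≈ 19.157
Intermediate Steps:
f(v) = 2*v² (f(v) = v*(2*v) = 2*v²)
√(f(X) - 211) = √(2*(-17)² - 211) = √(2*289 - 211) = √(578 - 211) = √367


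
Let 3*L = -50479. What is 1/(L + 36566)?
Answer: 3/59219 ≈ 5.0659e-5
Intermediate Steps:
L = -50479/3 (L = (⅓)*(-50479) = -50479/3 ≈ -16826.)
1/(L + 36566) = 1/(-50479/3 + 36566) = 1/(59219/3) = 3/59219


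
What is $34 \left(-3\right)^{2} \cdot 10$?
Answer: $3060$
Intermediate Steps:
$34 \left(-3\right)^{2} \cdot 10 = 34 \cdot 9 \cdot 10 = 306 \cdot 10 = 3060$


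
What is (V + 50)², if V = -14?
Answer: 1296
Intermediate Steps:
(V + 50)² = (-14 + 50)² = 36² = 1296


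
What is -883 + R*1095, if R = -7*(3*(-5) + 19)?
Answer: -31543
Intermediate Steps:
R = -28 (R = -7*(-15 + 19) = -7*4 = -28)
-883 + R*1095 = -883 - 28*1095 = -883 - 30660 = -31543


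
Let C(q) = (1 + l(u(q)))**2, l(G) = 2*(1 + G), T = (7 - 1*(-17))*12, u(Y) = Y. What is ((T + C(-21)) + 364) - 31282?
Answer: -29109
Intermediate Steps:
T = 288 (T = (7 + 17)*12 = 24*12 = 288)
l(G) = 2 + 2*G
C(q) = (3 + 2*q)**2 (C(q) = (1 + (2 + 2*q))**2 = (3 + 2*q)**2)
((T + C(-21)) + 364) - 31282 = ((288 + (3 + 2*(-21))**2) + 364) - 31282 = ((288 + (3 - 42)**2) + 364) - 31282 = ((288 + (-39)**2) + 364) - 31282 = ((288 + 1521) + 364) - 31282 = (1809 + 364) - 31282 = 2173 - 31282 = -29109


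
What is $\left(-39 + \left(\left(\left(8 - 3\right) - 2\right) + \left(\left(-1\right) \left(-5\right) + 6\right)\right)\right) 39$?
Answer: $-975$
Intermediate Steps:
$\left(-39 + \left(\left(\left(8 - 3\right) - 2\right) + \left(\left(-1\right) \left(-5\right) + 6\right)\right)\right) 39 = \left(-39 + \left(\left(5 - 2\right) + \left(5 + 6\right)\right)\right) 39 = \left(-39 + \left(3 + 11\right)\right) 39 = \left(-39 + 14\right) 39 = \left(-25\right) 39 = -975$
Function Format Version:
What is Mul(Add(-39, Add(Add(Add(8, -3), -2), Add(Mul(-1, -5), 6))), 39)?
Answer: -975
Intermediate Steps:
Mul(Add(-39, Add(Add(Add(8, -3), -2), Add(Mul(-1, -5), 6))), 39) = Mul(Add(-39, Add(Add(5, -2), Add(5, 6))), 39) = Mul(Add(-39, Add(3, 11)), 39) = Mul(Add(-39, 14), 39) = Mul(-25, 39) = -975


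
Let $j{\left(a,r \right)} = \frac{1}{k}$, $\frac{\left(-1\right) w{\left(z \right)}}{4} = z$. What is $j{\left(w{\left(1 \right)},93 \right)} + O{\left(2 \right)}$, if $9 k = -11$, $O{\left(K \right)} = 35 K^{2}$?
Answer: $\frac{1531}{11} \approx 139.18$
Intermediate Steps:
$w{\left(z \right)} = - 4 z$
$k = - \frac{11}{9}$ ($k = \frac{1}{9} \left(-11\right) = - \frac{11}{9} \approx -1.2222$)
$j{\left(a,r \right)} = - \frac{9}{11}$ ($j{\left(a,r \right)} = \frac{1}{- \frac{11}{9}} = - \frac{9}{11}$)
$j{\left(w{\left(1 \right)},93 \right)} + O{\left(2 \right)} = - \frac{9}{11} + 35 \cdot 2^{2} = - \frac{9}{11} + 35 \cdot 4 = - \frac{9}{11} + 140 = \frac{1531}{11}$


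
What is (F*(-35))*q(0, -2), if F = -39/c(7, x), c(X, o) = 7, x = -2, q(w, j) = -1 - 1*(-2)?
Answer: 195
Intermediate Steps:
q(w, j) = 1 (q(w, j) = -1 + 2 = 1)
F = -39/7 ≈ -5.5714
(F*(-35))*q(0, -2) = -39/7*(-35)*1 = 195*1 = 195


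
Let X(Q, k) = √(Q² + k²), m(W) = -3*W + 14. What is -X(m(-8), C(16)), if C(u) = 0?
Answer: -38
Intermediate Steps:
m(W) = 14 - 3*W
-X(m(-8), C(16)) = -√((14 - 3*(-8))² + 0²) = -√((14 + 24)² + 0) = -√(38² + 0) = -√(1444 + 0) = -√1444 = -1*38 = -38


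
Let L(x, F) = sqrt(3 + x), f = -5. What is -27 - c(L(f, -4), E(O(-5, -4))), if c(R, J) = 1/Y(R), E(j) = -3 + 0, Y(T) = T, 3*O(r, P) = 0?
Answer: -27 + I*sqrt(2)/2 ≈ -27.0 + 0.70711*I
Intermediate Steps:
O(r, P) = 0 (O(r, P) = (1/3)*0 = 0)
E(j) = -3
c(R, J) = 1/R
-27 - c(L(f, -4), E(O(-5, -4))) = -27 - 1/(sqrt(3 - 5)) = -27 - 1/(sqrt(-2)) = -27 - 1/(I*sqrt(2)) = -27 - (-1)*I*sqrt(2)/2 = -27 + I*sqrt(2)/2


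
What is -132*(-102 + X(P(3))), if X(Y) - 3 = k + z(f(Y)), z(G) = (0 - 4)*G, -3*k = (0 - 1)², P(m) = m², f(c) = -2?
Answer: 12056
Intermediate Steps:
k = -⅓ (k = -(0 - 1)²/3 = -⅓*(-1)² = -⅓*1 = -⅓ ≈ -0.33333)
z(G) = -4*G
X(Y) = 32/3 (X(Y) = 3 + (-⅓ - 4*(-2)) = 3 + (-⅓ + 8) = 3 + 23/3 = 32/3)
-132*(-102 + X(P(3))) = -132*(-102 + 32/3) = -132*(-274/3) = 12056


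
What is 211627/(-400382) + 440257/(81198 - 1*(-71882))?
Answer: 71937558507/30645238280 ≈ 2.3474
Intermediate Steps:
211627/(-400382) + 440257/(81198 - 1*(-71882)) = 211627*(-1/400382) + 440257/(81198 + 71882) = -211627/400382 + 440257/153080 = 71937558507/30645238280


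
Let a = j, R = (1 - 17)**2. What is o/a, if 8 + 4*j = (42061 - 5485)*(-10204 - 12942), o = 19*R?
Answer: -2432/105823513 ≈ -2.2982e-5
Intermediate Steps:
R = 256 (R = (-16)**2 = 256)
o = 4864 (o = 19*256 = 4864)
j = -211647026 (j = -2 + ((42061 - 5485)*(-10204 - 12942))/4 = -2 + (36576*(-23146))/4 = -2 + (1/4)*(-846588096) = -2 - 211647024 = -211647026)
a = -211647026
o/a = 4864/(-211647026) = 4864*(-1/211647026) = -2432/105823513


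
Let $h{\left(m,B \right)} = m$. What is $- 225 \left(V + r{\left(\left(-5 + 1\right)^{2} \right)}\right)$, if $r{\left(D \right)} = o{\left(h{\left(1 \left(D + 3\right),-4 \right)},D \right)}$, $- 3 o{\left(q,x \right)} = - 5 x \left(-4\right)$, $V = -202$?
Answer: $69450$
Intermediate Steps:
$o{\left(q,x \right)} = - \frac{20 x}{3}$ ($o{\left(q,x \right)} = - \frac{- 5 x \left(-4\right)}{3} = - \frac{20 x}{3}$)
$r{\left(D \right)} = - \frac{20 D}{3}$
$- 225 \left(V + r{\left(\left(-5 + 1\right)^{2} \right)}\right) = - 225 \left(-202 - \frac{20 \left(-5 + 1\right)^{2}}{3}\right) = - 225 \left(-202 - \frac{20 \left(-4\right)^{2}}{3}\right) = - 225 \left(-202 - \frac{320}{3}\right) = \left(-225\right) \left(- \frac{926}{3}\right) = 69450$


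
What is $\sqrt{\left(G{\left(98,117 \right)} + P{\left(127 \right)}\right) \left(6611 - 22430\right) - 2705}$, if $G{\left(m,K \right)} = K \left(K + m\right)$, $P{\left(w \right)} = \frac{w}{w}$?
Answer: $i \sqrt{397945469} \approx 19949.0 i$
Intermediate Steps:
$P{\left(w \right)} = 1$
$\sqrt{\left(G{\left(98,117 \right)} + P{\left(127 \right)}\right) \left(6611 - 22430\right) - 2705} = \sqrt{\left(117 \left(117 + 98\right) + 1\right) \left(6611 - 22430\right) - 2705} = \sqrt{\left(117 \cdot 215 + 1\right) \left(-15819\right) - 2705} = \sqrt{\left(25155 + 1\right) \left(-15819\right) - 2705} = \sqrt{25156 \left(-15819\right) - 2705} = \sqrt{-397942764 - 2705} = \sqrt{-397945469} = i \sqrt{397945469}$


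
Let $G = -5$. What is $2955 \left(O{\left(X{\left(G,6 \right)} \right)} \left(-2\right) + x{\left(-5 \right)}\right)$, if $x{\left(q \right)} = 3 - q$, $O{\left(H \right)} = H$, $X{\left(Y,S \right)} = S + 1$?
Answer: $-17730$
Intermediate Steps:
$X{\left(Y,S \right)} = 1 + S$
$2955 \left(O{\left(X{\left(G,6 \right)} \right)} \left(-2\right) + x{\left(-5 \right)}\right) = 2955 \left(\left(1 + 6\right) \left(-2\right) + \left(3 - -5\right)\right) = 2955 \left(7 \left(-2\right) + \left(3 + 5\right)\right) = 2955 \left(-14 + 8\right) = 2955 \left(-6\right) = -17730$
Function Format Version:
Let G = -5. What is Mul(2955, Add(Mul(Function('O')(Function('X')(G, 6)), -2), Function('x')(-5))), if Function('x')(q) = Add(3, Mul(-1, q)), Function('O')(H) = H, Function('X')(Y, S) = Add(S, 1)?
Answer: -17730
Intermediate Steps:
Function('X')(Y, S) = Add(1, S)
Mul(2955, Add(Mul(Function('O')(Function('X')(G, 6)), -2), Function('x')(-5))) = Mul(2955, Add(Mul(Add(1, 6), -2), Add(3, Mul(-1, -5)))) = Mul(2955, Add(Mul(7, -2), Add(3, 5))) = Mul(2955, Add(-14, 8)) = Mul(2955, -6) = -17730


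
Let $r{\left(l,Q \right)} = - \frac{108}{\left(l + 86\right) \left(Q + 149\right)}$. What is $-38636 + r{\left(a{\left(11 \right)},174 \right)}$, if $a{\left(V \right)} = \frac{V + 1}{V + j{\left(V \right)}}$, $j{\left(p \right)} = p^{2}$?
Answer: $- \frac{11818019504}{305881} \approx -38636.0$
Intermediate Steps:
$a{\left(V \right)} = \frac{1 + V}{V + V^{2}}$ ($a{\left(V \right)} = \frac{V + 1}{V + V^{2}} = \frac{1 + V}{V + V^{2}}$)
$r{\left(l,Q \right)} = - \frac{108}{\left(86 + l\right) \left(149 + Q\right)}$
$-38636 + r{\left(a{\left(11 \right)},174 \right)} = -38636 - \frac{108}{12814 + 86 \cdot 174 + \frac{149}{11} + \frac{174}{11}} = -38636 - \frac{108}{12814 + 14964 + 149 \cdot \frac{1}{11} + 174 \cdot \frac{1}{11}} = -38636 - \frac{108}{12814 + 14964 + \frac{149}{11} + \frac{174}{11}} = -38636 - \frac{108}{\frac{305881}{11}} = -38636 - \frac{1188}{305881} = - \frac{11818019504}{305881}$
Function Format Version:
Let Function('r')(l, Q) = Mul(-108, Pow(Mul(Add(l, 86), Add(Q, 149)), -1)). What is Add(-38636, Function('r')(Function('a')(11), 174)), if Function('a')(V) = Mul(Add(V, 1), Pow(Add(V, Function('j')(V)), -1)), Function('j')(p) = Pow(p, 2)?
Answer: Rational(-11818019504, 305881) ≈ -38636.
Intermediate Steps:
Function('a')(V) = Mul(Pow(Add(V, Pow(V, 2)), -1), Add(1, V)) (Function('a')(V) = Mul(Add(V, 1), Pow(Add(V, Pow(V, 2)), -1)) = Mul(Add(1, V), Pow(Add(V, Pow(V, 2)), -1)) = Mul(Pow(Add(V, Pow(V, 2)), -1), Add(1, V)))
Function('r')(l, Q) = Mul(-108, Pow(Add(86, l), -1), Pow(Add(149, Q), -1)) (Function('r')(l, Q) = Mul(-108, Pow(Mul(Add(86, l), Add(149, Q)), -1)) = Mul(-108, Mul(Pow(Add(86, l), -1), Pow(Add(149, Q), -1))) = Mul(-108, Pow(Add(86, l), -1), Pow(Add(149, Q), -1)))
Add(-38636, Function('r')(Function('a')(11), 174)) = Add(-38636, Mul(-108, Pow(Add(12814, Mul(86, 174), Mul(149, Pow(11, -1)), Mul(174, Pow(11, -1))), -1))) = Add(-38636, Mul(-108, Pow(Add(12814, 14964, Mul(149, Rational(1, 11)), Mul(174, Rational(1, 11))), -1))) = Add(-38636, Mul(-108, Pow(Add(12814, 14964, Rational(149, 11), Rational(174, 11)), -1))) = Add(-38636, Mul(-108, Pow(Rational(305881, 11), -1))) = Add(-38636, Mul(-108, Rational(11, 305881))) = Add(-38636, Rational(-1188, 305881)) = Rational(-11818019504, 305881)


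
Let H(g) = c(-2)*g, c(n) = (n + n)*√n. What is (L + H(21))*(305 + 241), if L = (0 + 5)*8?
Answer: 21840 - 45864*I*√2 ≈ 21840.0 - 64862.0*I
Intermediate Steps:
L = 40 (L = 5*8 = 40)
c(n) = 2*n^(3/2) (c(n) = (2*n)*√n = 2*n^(3/2))
H(g) = -4*I*g*√2 (H(g) = (2*(-2)^(3/2))*g = (2*(-2*I*√2))*g = (-4*I*√2)*g = -4*I*g*√2)
(L + H(21))*(305 + 241) = (40 - 4*I*21*√2)*(305 + 241) = (40 - 84*I*√2)*546 = 21840 - 45864*I*√2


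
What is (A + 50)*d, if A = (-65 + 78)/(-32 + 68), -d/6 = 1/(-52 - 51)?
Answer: 1813/618 ≈ 2.9337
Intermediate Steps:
d = 6/103 (d = -6/(-52 - 51) = -6/(-103) = -6*(-1/103) = 6/103 ≈ 0.058252)
A = 13/36 ≈ 0.36111
(A + 50)*d = (13/36 + 50)*(6/103) = (1813/36)*(6/103) = 1813/618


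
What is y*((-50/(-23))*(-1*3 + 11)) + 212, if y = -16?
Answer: -1524/23 ≈ -66.261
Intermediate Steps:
y*((-50/(-23))*(-1*3 + 11)) + 212 = -16*(-50/(-23))*(-1*3 + 11) + 212 = -16*(-50*(-1/23))*(-3 + 11) + 212 = -800*8/23 + 212 = -16*400/23 + 212 = -6400/23 + 212 = -1524/23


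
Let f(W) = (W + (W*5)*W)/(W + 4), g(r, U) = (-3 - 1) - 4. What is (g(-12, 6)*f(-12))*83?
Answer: 58764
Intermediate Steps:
g(r, U) = -8 (g(r, U) = -4 - 4 = -8)
f(W) = (W + 5*W²)/(4 + W) (f(W) = (W + (5*W)*W)/(4 + W) = (W + 5*W²)/(4 + W))
(g(-12, 6)*f(-12))*83 = -(-96)*(1 + 5*(-12))/(4 - 12)*83 = -(-96)*(1 - 60)/(-8)*83 = -(-96)*(-1)*(-59)/8*83 = -8*(-177/2)*83 = 708*83 = 58764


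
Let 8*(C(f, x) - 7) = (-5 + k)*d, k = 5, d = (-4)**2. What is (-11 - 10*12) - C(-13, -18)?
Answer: -138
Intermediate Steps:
d = 16
C(f, x) = 7 (C(f, x) = 7 + ((-5 + 5)*16)/8 = 7 + (0*16)/8 = 7 + (1/8)*0 = 7 + 0 = 7)
(-11 - 10*12) - C(-13, -18) = (-11 - 10*12) - 1*7 = (-11 - 120) - 7 = -131 - 7 = -138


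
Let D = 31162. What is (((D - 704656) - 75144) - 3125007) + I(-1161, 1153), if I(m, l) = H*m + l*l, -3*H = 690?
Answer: -2277206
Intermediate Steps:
H = -230 (H = -⅓*690 = -230)
I(m, l) = l² - 230*m (I(m, l) = -230*m + l*l = -230*m + l² = l² - 230*m)
(((D - 704656) - 75144) - 3125007) + I(-1161, 1153) = (((31162 - 704656) - 75144) - 3125007) + (1153² - 230*(-1161)) = ((-673494 - 75144) - 3125007) + (1329409 + 267030) = (-748638 - 3125007) + 1596439 = -3873645 + 1596439 = -2277206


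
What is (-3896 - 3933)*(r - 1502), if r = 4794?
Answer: -25773068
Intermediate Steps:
(-3896 - 3933)*(r - 1502) = (-3896 - 3933)*(4794 - 1502) = -7829*3292 = -25773068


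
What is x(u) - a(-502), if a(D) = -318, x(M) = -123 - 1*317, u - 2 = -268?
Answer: -122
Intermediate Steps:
u = -266 (u = 2 - 268 = -266)
x(M) = -440 (x(M) = -123 - 317 = -440)
x(u) - a(-502) = -440 - 1*(-318) = -440 + 318 = -122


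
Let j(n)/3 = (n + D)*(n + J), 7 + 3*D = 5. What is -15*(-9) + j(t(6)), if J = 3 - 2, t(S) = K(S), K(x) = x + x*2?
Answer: 1123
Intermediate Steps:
D = -2/3 (D = -7/3 + (1/3)*5 = -7/3 + 5/3 = -2/3 ≈ -0.66667)
K(x) = 3*x (K(x) = x + 2*x = 3*x)
t(S) = 3*S
J = 1
j(n) = 3*(1 + n)*(-2/3 + n) (j(n) = 3*((n - 2/3)*(n + 1)) = 3*((-2/3 + n)*(1 + n)) = 3*((1 + n)*(-2/3 + n)) = 3*(1 + n)*(-2/3 + n))
-15*(-9) + j(t(6)) = -15*(-9) + (-2 + 3*6 + 3*(3*6)**2) = 135 + (-2 + 18 + 3*18**2) = 135 + (-2 + 18 + 3*324) = 135 + (-2 + 18 + 972) = 135 + 988 = 1123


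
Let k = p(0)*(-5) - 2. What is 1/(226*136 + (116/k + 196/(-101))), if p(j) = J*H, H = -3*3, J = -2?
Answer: 2323/71392291 ≈ 3.2539e-5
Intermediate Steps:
H = -9
p(j) = 18 (p(j) = -2*(-9) = 18)
k = -92 (k = 18*(-5) - 2 = -90 - 2 = -92)
1/(226*136 + (116/k + 196/(-101))) = 1/(226*136 + (116/(-92) + 196/(-101))) = 1/(30736 + (116*(-1/92) + 196*(-1/101))) = 1/(30736 + (-29/23 - 196/101)) = 1/(30736 - 7437/2323) = 1/(71392291/2323) = 2323/71392291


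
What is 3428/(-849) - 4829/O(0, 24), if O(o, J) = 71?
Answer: -4343209/60279 ≈ -72.052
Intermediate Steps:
3428/(-849) - 4829/O(0, 24) = 3428/(-849) - 4829/71 = 3428*(-1/849) - 4829*1/71 = -3428/849 - 4829/71 = -4343209/60279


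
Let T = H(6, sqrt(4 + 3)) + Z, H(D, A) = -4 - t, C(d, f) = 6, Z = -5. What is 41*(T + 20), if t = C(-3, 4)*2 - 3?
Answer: 82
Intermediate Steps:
t = 9 (t = 6*2 - 3 = 12 - 3 = 9)
H(D, A) = -13 (H(D, A) = -4 - 1*9 = -4 - 9 = -13)
T = -18 (T = -13 - 5 = -18)
41*(T + 20) = 41*(-18 + 20) = 41*2 = 82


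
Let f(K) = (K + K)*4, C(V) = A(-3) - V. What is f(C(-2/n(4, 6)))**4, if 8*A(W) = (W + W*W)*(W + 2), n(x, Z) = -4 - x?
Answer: 4096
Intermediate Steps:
A(W) = (2 + W)*(W + W**2)/8 (A(W) = ((W + W*W)*(W + 2))/8 = ((W + W**2)*(2 + W))/8 = ((2 + W)*(W + W**2))/8 = (2 + W)*(W + W**2)/8)
C(V) = -3/4 - V (C(V) = (1/8)*(-3)*(2 + (-3)**2 + 3*(-3)) - V = (1/8)*(-3)*(2 + 9 - 9) - V = (1/8)*(-3)*2 - V = -3/4 - V)
f(K) = 8*K (f(K) = (2*K)*4 = 8*K)
f(C(-2/n(4, 6)))**4 = (8*(-3/4 - (-2)/(-4 - 1*4)))**4 = (8*(-3/4 - (-2)/(-4 - 4)))**4 = (8*(-3/4 - (-2)/(-8)))**4 = (8*(-3/4 - (-2)*(-1)/8))**4 = (8*(-3/4 - 1*1/4))**4 = (8*(-3/4 - 1/4))**4 = (8*(-1))**4 = (-8)**4 = 4096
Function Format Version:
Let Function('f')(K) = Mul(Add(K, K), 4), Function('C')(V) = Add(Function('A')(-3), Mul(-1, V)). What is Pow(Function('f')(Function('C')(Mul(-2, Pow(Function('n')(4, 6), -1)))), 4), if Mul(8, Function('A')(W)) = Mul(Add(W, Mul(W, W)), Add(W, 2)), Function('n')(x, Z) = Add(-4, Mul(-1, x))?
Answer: 4096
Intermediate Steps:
Function('A')(W) = Mul(Rational(1, 8), Add(2, W), Add(W, Pow(W, 2))) (Function('A')(W) = Mul(Rational(1, 8), Mul(Add(W, Mul(W, W)), Add(W, 2))) = Mul(Rational(1, 8), Mul(Add(W, Pow(W, 2)), Add(2, W))) = Mul(Rational(1, 8), Mul(Add(2, W), Add(W, Pow(W, 2)))) = Mul(Rational(1, 8), Add(2, W), Add(W, Pow(W, 2))))
Function('C')(V) = Add(Rational(-3, 4), Mul(-1, V)) (Function('C')(V) = Add(Mul(Rational(1, 8), -3, Add(2, Pow(-3, 2), Mul(3, -3))), Mul(-1, V)) = Add(Mul(Rational(1, 8), -3, Add(2, 9, -9)), Mul(-1, V)) = Add(Mul(Rational(1, 8), -3, 2), Mul(-1, V)) = Add(Rational(-3, 4), Mul(-1, V)))
Function('f')(K) = Mul(8, K) (Function('f')(K) = Mul(Mul(2, K), 4) = Mul(8, K))
Pow(Function('f')(Function('C')(Mul(-2, Pow(Function('n')(4, 6), -1)))), 4) = Pow(Mul(8, Add(Rational(-3, 4), Mul(-1, Mul(-2, Pow(Add(-4, Mul(-1, 4)), -1))))), 4) = Pow(Mul(8, Add(Rational(-3, 4), Mul(-1, Mul(-2, Pow(Add(-4, -4), -1))))), 4) = Pow(Mul(8, Add(Rational(-3, 4), Mul(-1, Mul(-2, Pow(-8, -1))))), 4) = Pow(Mul(8, Add(Rational(-3, 4), Mul(-1, Mul(-2, Rational(-1, 8))))), 4) = Pow(Mul(8, Add(Rational(-3, 4), Mul(-1, Rational(1, 4)))), 4) = Pow(Mul(8, Add(Rational(-3, 4), Rational(-1, 4))), 4) = Pow(Mul(8, -1), 4) = Pow(-8, 4) = 4096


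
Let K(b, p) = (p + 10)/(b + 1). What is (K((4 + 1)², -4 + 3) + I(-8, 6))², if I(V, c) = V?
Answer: 39601/676 ≈ 58.581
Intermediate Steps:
K(b, p) = (10 + p)/(1 + b)
(K((4 + 1)², -4 + 3) + I(-8, 6))² = ((10 + (-4 + 3))/(1 + (4 + 1)²) - 8)² = ((10 - 1)/(1 + 5²) - 8)² = (9/(1 + 25) - 8)² = (9/26 - 8)² = (-199/26)² = 39601/676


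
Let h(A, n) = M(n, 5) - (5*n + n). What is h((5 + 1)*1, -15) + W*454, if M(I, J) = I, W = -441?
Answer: -200139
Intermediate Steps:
h(A, n) = -5*n (h(A, n) = n - (5*n + n) = n - 6*n = -5*n)
h((5 + 1)*1, -15) + W*454 = -5*(-15) - 441*454 = 75 - 200214 = -200139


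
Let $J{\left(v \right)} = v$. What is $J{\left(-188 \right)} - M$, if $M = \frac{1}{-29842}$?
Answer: $- \frac{5610295}{29842} \approx -188.0$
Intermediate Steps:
$M = - \frac{1}{29842} \approx -3.351 \cdot 10^{-5}$
$J{\left(-188 \right)} - M = -188 - - \frac{1}{29842} = -188 + \frac{1}{29842} = - \frac{5610295}{29842}$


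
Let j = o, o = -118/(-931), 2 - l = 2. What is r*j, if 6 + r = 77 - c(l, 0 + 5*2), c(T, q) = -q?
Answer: 9558/931 ≈ 10.266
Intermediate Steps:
l = 0 (l = 2 - 1*2 = 2 - 2 = 0)
o = 118/931 (o = -118*(-1/931) = 118/931 ≈ 0.12675)
r = 81 (r = -6 + (77 - (-1)*(0 + 5*2)) = -6 + (77 - (-1)*(0 + 10)) = -6 + (77 - (-1)*10) = -6 + (77 - 1*(-10)) = -6 + (77 + 10) = -6 + 87 = 81)
j = 118/931 ≈ 0.12675
r*j = 81*(118/931) = 9558/931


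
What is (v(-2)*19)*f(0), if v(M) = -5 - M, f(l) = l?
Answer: 0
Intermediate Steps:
(v(-2)*19)*f(0) = ((-5 - 1*(-2))*19)*0 = ((-5 + 2)*19)*0 = -3*19*0 = -57*0 = 0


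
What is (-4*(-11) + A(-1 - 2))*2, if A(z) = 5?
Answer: 98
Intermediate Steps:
(-4*(-11) + A(-1 - 2))*2 = (-4*(-11) + 5)*2 = (44 + 5)*2 = 49*2 = 98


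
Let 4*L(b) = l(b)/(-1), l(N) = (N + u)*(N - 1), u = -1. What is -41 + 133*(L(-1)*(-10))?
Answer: 1289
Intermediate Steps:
l(N) = (-1 + N)**2 (l(N) = (N - 1)*(N - 1) = (-1 + N)*(-1 + N) = (-1 + N)**2)
L(b) = -1/4 + b/2 - b**2/4 (L(b) = ((1 + b**2 - 2*b)/(-1))/4 = ((1 + b**2 - 2*b)*(-1))/4 = (-1 - b**2 + 2*b)/4 = -1/4 + b/2 - b**2/4)
-41 + 133*(L(-1)*(-10)) = -41 + 133*((-1/4 + (1/2)*(-1) - 1/4*(-1)**2)*(-10)) = -41 + 133*((-1/4 - 1/2 - 1/4*1)*(-10)) = -41 + 133*((-1/4 - 1/2 - 1/4)*(-10)) = -41 + 133*(-1*(-10)) = -41 + 133*10 = -41 + 1330 = 1289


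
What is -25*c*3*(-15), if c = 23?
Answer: 25875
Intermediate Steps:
-25*c*3*(-15) = -25*23*3*(-15) = -1725*(-15) = -25*(-1035) = 25875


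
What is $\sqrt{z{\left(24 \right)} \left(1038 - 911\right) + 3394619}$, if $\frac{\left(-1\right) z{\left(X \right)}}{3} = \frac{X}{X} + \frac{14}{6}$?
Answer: $\sqrt{3393349} \approx 1842.1$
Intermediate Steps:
$z{\left(X \right)} = -10$ ($z{\left(X \right)} = - 3 \left(\frac{X}{X} + \frac{14}{6}\right) = - 3 \left(1 + 14 \cdot \frac{1}{6}\right) = - 3 \left(1 + \frac{7}{3}\right) = \left(-3\right) \frac{10}{3} = -10$)
$\sqrt{z{\left(24 \right)} \left(1038 - 911\right) + 3394619} = \sqrt{- 10 \left(1038 - 911\right) + 3394619} = \sqrt{\left(-10\right) 127 + 3394619} = \sqrt{-1270 + 3394619} = \sqrt{3393349}$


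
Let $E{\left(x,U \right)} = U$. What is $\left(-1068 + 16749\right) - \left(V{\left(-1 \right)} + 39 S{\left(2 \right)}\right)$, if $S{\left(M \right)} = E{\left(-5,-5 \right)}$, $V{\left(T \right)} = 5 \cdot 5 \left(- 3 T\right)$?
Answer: $15801$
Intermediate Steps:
$V{\left(T \right)} = - 75 T$ ($V{\left(T \right)} = 25 \left(- 3 T\right) = - 75 T$)
$S{\left(M \right)} = -5$
$\left(-1068 + 16749\right) - \left(V{\left(-1 \right)} + 39 S{\left(2 \right)}\right) = \left(-1068 + 16749\right) - \left(\left(-75\right) \left(-1\right) + 39 \left(-5\right)\right) = 15681 - \left(75 - 195\right) = 15681 - -120 = 15681 + 120 = 15801$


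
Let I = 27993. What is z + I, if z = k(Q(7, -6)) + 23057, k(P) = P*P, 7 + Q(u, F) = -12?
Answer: 51411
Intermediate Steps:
Q(u, F) = -19 (Q(u, F) = -7 - 12 = -19)
k(P) = P²
z = 23418 (z = (-19)² + 23057 = 361 + 23057 = 23418)
z + I = 23418 + 27993 = 51411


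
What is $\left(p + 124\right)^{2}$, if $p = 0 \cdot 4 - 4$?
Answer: $14400$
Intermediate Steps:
$p = -4$ ($p = 0 - 4 = -4$)
$\left(p + 124\right)^{2} = \left(-4 + 124\right)^{2} = 120^{2} = 14400$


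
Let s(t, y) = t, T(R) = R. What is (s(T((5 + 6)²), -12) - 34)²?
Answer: 7569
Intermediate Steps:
(s(T((5 + 6)²), -12) - 34)² = ((5 + 6)² - 34)² = (11² - 34)² = (121 - 34)² = 87² = 7569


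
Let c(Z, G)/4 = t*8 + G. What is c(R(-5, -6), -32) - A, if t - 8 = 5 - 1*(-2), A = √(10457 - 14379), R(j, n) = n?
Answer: 352 - I*√3922 ≈ 352.0 - 62.626*I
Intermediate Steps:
A = I*√3922 (A = √(-3922) = I*√3922 ≈ 62.626*I)
t = 15 (t = 8 + (5 - 1*(-2)) = 8 + (5 + 2) = 8 + 7 = 15)
c(Z, G) = 480 + 4*G (c(Z, G) = 4*(15*8 + G) = 4*(120 + G) = 480 + 4*G)
c(R(-5, -6), -32) - A = (480 + 4*(-32)) - I*√3922 = (480 - 128) - I*√3922 = 352 - I*√3922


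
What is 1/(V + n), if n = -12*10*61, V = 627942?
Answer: 1/620622 ≈ 1.6113e-6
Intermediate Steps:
n = -7320 (n = -120*61 = -7320)
1/(V + n) = 1/(627942 - 7320) = 1/620622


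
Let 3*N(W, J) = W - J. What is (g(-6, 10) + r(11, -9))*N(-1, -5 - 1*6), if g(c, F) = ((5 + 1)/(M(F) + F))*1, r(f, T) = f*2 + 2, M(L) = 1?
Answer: 900/11 ≈ 81.818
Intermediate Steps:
N(W, J) = -J/3 + W/3 (N(W, J) = (W - J)/3 = -J/3 + W/3)
r(f, T) = 2 + 2*f (r(f, T) = 2*f + 2 = 2 + 2*f)
g(c, F) = 6/(1 + F) (g(c, F) = ((5 + 1)/(1 + F))*1 = (6/(1 + F))*1 = 6/(1 + F))
(g(-6, 10) + r(11, -9))*N(-1, -5 - 1*6) = (6/(1 + 10) + (2 + 2*11))*(-(-5 - 1*6)/3 + (⅓)*(-1)) = (6/11 + (2 + 22))*(-(-5 - 6)/3 - ⅓) = (6*(1/11) + 24)*(-⅓*(-11) - ⅓) = (6/11 + 24)*(11/3 - ⅓) = (270/11)*(10/3) = 900/11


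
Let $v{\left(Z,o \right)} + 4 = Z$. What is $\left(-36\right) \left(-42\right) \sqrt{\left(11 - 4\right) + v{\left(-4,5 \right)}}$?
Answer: $1512 i \approx 1512.0 i$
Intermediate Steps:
$v{\left(Z,o \right)} = -4 + Z$
$\left(-36\right) \left(-42\right) \sqrt{\left(11 - 4\right) + v{\left(-4,5 \right)}} = \left(-36\right) \left(-42\right) \sqrt{\left(11 - 4\right) - 8} = 1512 \sqrt{\left(11 - 4\right) - 8} = 1512 \sqrt{7 - 8} = 1512 \sqrt{-1} = 1512 i$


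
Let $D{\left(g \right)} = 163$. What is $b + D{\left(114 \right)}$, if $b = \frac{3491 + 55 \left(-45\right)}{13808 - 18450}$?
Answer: $\frac{377815}{2321} \approx 162.78$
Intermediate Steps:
$b = - \frac{508}{2321}$ ($b = \frac{3491 - 2475}{-4642} = 1016 \left(- \frac{1}{4642}\right) = - \frac{508}{2321} \approx -0.21887$)
$b + D{\left(114 \right)} = - \frac{508}{2321} + 163 = \frac{377815}{2321}$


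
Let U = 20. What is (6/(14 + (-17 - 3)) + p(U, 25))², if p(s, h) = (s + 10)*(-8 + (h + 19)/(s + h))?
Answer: 403225/9 ≈ 44803.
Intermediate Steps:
p(s, h) = (-8 + (19 + h)/(h + s))*(10 + s) (p(s, h) = (10 + s)*(-8 + (19 + h)/(h + s)) = (-8 + (19 + h)/(h + s))*(10 + s))
(6/(14 + (-17 - 3)) + p(U, 25))² = (6/(14 + (-17 - 3)) + (190 - 70*25 - 61*20 - 8*20² - 7*25*20)/(25 + 20))² = (6/(14 - 20) + (190 - 1750 - 1220 - 8*400 - 3500)/45)² = (6/(-6) + (190 - 1750 - 1220 - 3200 - 3500)/45)² = (6*(-⅙) + (1/45)*(-9480))² = (-1 - 632/3)² = (-635/3)² = 403225/9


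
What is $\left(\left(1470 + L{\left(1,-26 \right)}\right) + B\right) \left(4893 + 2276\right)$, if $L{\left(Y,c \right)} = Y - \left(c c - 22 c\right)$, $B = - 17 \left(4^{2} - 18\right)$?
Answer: $1842433$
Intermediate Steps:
$B = 34$ ($B = - 17 \left(16 - 18\right) = \left(-17\right) \left(-2\right) = 34$)
$L{\left(Y,c \right)} = Y - c^{2} + 22 c$ ($L{\left(Y,c \right)} = Y - \left(c^{2} - 22 c\right) = Y - c^{2} + 22 c$)
$\left(\left(1470 + L{\left(1,-26 \right)}\right) + B\right) \left(4893 + 2276\right) = \left(\left(1470 + \left(1 - \left(-26\right)^{2} + 22 \left(-26\right)\right)\right) + 34\right) \left(4893 + 2276\right) = \left(\left(1470 - 1247\right) + 34\right) 7169 = \left(223 + 34\right) 7169 = 257 \cdot 7169 = 1842433$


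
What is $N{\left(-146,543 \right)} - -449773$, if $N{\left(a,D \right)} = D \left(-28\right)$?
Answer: $434569$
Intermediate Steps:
$N{\left(a,D \right)} = - 28 D$
$N{\left(-146,543 \right)} - -449773 = \left(-28\right) 543 - -449773 = -15204 + 449773 = 434569$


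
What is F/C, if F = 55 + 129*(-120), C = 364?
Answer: -15425/364 ≈ -42.376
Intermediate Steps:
F = -15425 (F = 55 - 15480 = -15425)
F/C = -15425/364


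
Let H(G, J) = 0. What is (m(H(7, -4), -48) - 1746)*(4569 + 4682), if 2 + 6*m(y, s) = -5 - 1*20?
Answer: -32387751/2 ≈ -1.6194e+7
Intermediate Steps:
m(y, s) = -9/2 (m(y, s) = -⅓ + (-5 - 1*20)/6 = -⅓ + (-5 - 20)/6 = -⅓ + (⅙)*(-25) = -⅓ - 25/6 = -9/2)
(m(H(7, -4), -48) - 1746)*(4569 + 4682) = (-9/2 - 1746)*(4569 + 4682) = -3501/2*9251 = -32387751/2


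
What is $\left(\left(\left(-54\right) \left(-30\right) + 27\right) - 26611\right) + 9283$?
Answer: $-15681$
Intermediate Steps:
$\left(\left(\left(-54\right) \left(-30\right) + 27\right) - 26611\right) + 9283 = \left(\left(1620 + 27\right) - 26611\right) + 9283 = \left(1647 - 26611\right) + 9283 = -24964 + 9283 = -15681$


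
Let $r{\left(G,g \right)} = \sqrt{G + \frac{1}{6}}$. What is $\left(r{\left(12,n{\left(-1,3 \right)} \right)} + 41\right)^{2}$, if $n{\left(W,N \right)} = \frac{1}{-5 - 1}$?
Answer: $\frac{\left(246 + \sqrt{438}\right)^{2}}{36} \approx 1979.2$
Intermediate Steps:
$n{\left(W,N \right)} = - \frac{1}{6}$ ($n{\left(W,N \right)} = \frac{1}{-6} = - \frac{1}{6}$)
$r{\left(G,g \right)} = \sqrt{\frac{1}{6} + G}$ ($r{\left(G,g \right)} = \sqrt{G + \frac{1}{6}} = \sqrt{\frac{1}{6} + G}$)
$\left(r{\left(12,n{\left(-1,3 \right)} \right)} + 41\right)^{2} = \left(\frac{\sqrt{6 + 36 \cdot 12}}{6} + 41\right)^{2} = \left(\frac{\sqrt{6 + 432}}{6} + 41\right)^{2} = \left(\frac{\sqrt{438}}{6} + 41\right)^{2} = \left(41 + \frac{\sqrt{438}}{6}\right)^{2}$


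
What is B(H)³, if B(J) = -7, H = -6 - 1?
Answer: -343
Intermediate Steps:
H = -7
B(H)³ = (-7)³ = -343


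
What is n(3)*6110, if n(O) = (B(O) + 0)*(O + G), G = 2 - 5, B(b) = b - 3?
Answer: 0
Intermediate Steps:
B(b) = -3 + b
G = -3
n(O) = (-3 + O)² (n(O) = ((-3 + O) + 0)*(O - 3) = (-3 + O)*(-3 + O) = (-3 + O)²)
n(3)*6110 = (-3 + 3)²*6110 = 0²*6110 = 0*6110 = 0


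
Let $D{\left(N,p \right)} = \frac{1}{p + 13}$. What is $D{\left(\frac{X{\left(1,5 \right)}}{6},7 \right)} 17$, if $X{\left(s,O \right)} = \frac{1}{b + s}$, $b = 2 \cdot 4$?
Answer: $\frac{17}{20} \approx 0.85$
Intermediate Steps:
$b = 8$
$X{\left(s,O \right)} = \frac{1}{8 + s}$
$D{\left(N,p \right)} = \frac{1}{13 + p}$
$D{\left(\frac{X{\left(1,5 \right)}}{6},7 \right)} 17 = \frac{1}{13 + 7} \cdot 17 = \frac{1}{20} \cdot 17 = \frac{17}{20}$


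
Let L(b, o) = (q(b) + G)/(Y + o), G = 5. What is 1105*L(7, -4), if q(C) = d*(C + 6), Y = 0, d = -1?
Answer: 2210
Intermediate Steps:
q(C) = -6 - C (q(C) = -(C + 6) = -(6 + C) = -6 - C)
L(b, o) = (-1 - b)/o (L(b, o) = ((-6 - b) + 5)/(0 + o) = (-1 - b)/o)
1105*L(7, -4) = 1105*((-1 - 1*7)/(-4)) = 1105*(-(-1 - 7)/4) = 1105*(-1/4*(-8)) = 1105*2 = 2210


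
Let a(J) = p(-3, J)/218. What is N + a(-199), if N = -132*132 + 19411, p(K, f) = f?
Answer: 432967/218 ≈ 1986.1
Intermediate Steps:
N = 1987 (N = -17424 + 19411 = 1987)
a(J) = J/218
N + a(-199) = 1987 + (1/218)*(-199) = 1987 - 199/218 = 432967/218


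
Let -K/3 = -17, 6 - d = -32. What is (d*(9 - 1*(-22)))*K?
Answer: 60078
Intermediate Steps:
d = 38 (d = 6 - 1*(-32) = 6 + 32 = 38)
K = 51 (K = -3*(-17) = 51)
(d*(9 - 1*(-22)))*K = (38*(9 - 1*(-22)))*51 = (38*(9 + 22))*51 = (38*31)*51 = 1178*51 = 60078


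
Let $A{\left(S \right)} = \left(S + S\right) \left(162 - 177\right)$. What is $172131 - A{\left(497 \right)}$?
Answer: $187041$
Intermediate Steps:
$A{\left(S \right)} = - 30 S$ ($A{\left(S \right)} = 2 S \left(-15\right) = - 30 S$)
$172131 - A{\left(497 \right)} = 172131 - \left(-30\right) 497 = 172131 - -14910 = 172131 + 14910 = 187041$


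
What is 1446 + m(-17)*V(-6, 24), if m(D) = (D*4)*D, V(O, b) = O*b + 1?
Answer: -163862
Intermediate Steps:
V(O, b) = 1 + O*b
m(D) = 4*D² (m(D) = (4*D)*D = 4*D²)
1446 + m(-17)*V(-6, 24) = 1446 + (4*(-17)²)*(1 - 6*24) = 1446 + (4*289)*(1 - 144) = 1446 + 1156*(-143) = 1446 - 165308 = -163862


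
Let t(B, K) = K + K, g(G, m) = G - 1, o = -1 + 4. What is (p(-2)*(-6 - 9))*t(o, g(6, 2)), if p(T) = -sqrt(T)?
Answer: 150*I*sqrt(2) ≈ 212.13*I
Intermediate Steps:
o = 3
g(G, m) = -1 + G
t(B, K) = 2*K
(p(-2)*(-6 - 9))*t(o, g(6, 2)) = ((-sqrt(-2))*(-6 - 9))*(2*(-1 + 6)) = (-I*sqrt(2)*(-15))*(2*5) = (-I*sqrt(2)*(-15))*10 = (15*I*sqrt(2))*10 = 150*I*sqrt(2)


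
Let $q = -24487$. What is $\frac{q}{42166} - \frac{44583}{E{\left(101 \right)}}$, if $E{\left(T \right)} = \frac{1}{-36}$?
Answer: $\frac{67675899521}{42166} \approx 1.605 \cdot 10^{6}$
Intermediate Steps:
$E{\left(T \right)} = - \frac{1}{36}$
$\frac{q}{42166} - \frac{44583}{E{\left(101 \right)}} = - \frac{24487}{42166} - \frac{44583}{- \frac{1}{36}} = \left(-24487\right) \frac{1}{42166} - -1604988 = - \frac{24487}{42166} + 1604988 = \frac{67675899521}{42166}$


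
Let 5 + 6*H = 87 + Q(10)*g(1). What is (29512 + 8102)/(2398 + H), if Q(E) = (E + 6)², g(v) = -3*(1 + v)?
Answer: 112842/6467 ≈ 17.449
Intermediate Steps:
g(v) = -3 - 3*v
Q(E) = (6 + E)²
H = -727/3 (H = -⅚ + (87 + (6 + 10)²*(-3 - 3*1))/6 = -⅚ + (87 + 16²*(-3 - 3))/6 = -⅚ + (87 + 256*(-6))/6 = -⅚ + (87 - 1536)/6 = -⅚ + (⅙)*(-1449) = -⅚ - 483/2 = -727/3 ≈ -242.33)
(29512 + 8102)/(2398 + H) = (29512 + 8102)/(2398 - 727/3) = 37614/(6467/3) = 37614*(3/6467) = 112842/6467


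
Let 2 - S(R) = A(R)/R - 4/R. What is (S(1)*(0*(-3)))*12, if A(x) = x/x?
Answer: 0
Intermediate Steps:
A(x) = 1
S(R) = 2 + 3/R (S(R) = 2 - (1/R - 4/R) = 2 - (-3)/R = 2 + 3/R)
(S(1)*(0*(-3)))*12 = ((2 + 3/1)*(0*(-3)))*12 = ((2 + 3*1)*0)*12 = ((2 + 3)*0)*12 = (5*0)*12 = 0*12 = 0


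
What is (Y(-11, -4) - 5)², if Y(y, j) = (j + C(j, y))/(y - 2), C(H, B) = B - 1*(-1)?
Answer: 2601/169 ≈ 15.391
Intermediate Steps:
C(H, B) = 1 + B (C(H, B) = B + 1 = 1 + B)
Y(y, j) = (1 + j + y)/(-2 + y) (Y(y, j) = (j + (1 + y))/(y - 2) = (1 + j + y)/(-2 + y))
(Y(-11, -4) - 5)² = ((1 - 4 - 11)/(-2 - 11) - 5)² = (-14/(-13) - 5)² = (-1/13*(-14) - 5)² = (14/13 - 5)² = (-51/13)² = 2601/169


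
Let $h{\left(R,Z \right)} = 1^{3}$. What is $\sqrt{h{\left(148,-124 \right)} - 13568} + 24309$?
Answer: $24309 + i \sqrt{13567} \approx 24309.0 + 116.48 i$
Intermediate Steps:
$h{\left(R,Z \right)} = 1$
$\sqrt{h{\left(148,-124 \right)} - 13568} + 24309 = \sqrt{1 - 13568} + 24309 = \sqrt{-13567} + 24309 = i \sqrt{13567} + 24309 = 24309 + i \sqrt{13567}$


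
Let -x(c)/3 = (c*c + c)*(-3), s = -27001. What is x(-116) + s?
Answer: 93059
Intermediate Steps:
x(c) = 9*c + 9*c² (x(c) = -3*(c*c + c)*(-3) = -3*(c² + c)*(-3) = -3*(c + c²)*(-3) = -3*(-3*c - 3*c²) = 9*c + 9*c²)
x(-116) + s = 9*(-116)*(1 - 116) - 27001 = 9*(-116)*(-115) - 27001 = 120060 - 27001 = 93059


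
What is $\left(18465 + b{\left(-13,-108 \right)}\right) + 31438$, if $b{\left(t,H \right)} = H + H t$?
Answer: $51199$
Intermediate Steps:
$\left(18465 + b{\left(-13,-108 \right)}\right) + 31438 = \left(18465 - 108 \left(1 - 13\right)\right) + 31438 = \left(18465 - -1296\right) + 31438 = \left(18465 + 1296\right) + 31438 = 19761 + 31438 = 51199$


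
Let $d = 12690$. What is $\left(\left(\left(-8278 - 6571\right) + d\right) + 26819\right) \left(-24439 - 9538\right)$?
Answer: $-837872820$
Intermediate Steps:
$\left(\left(\left(-8278 - 6571\right) + d\right) + 26819\right) \left(-24439 - 9538\right) = \left(\left(\left(-8278 - 6571\right) + 12690\right) + 26819\right) \left(-24439 - 9538\right) = \left(\left(-14849 + 12690\right) + 26819\right) \left(-33977\right) = \left(-2159 + 26819\right) \left(-33977\right) = 24660 \left(-33977\right) = -837872820$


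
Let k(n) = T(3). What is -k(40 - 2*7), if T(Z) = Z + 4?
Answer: -7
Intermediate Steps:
T(Z) = 4 + Z
k(n) = 7 (k(n) = 4 + 3 = 7)
-k(40 - 2*7) = -1*7 = -7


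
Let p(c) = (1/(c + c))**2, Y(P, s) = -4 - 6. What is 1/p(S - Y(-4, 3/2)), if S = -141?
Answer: 68644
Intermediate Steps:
Y(P, s) = -10
p(c) = 1/(4*c**2) (p(c) = (1/(2*c))**2 = 1/(4*c**2))
1/p(S - Y(-4, 3/2)) = 1/(1/(4*(-141 - 1*(-10))**2)) = 1/(1/(4*(-141 + 10)**2)) = 1/((1/4)/(-131)**2) = 1/((1/4)*(1/17161)) = 1/(1/68644) = 68644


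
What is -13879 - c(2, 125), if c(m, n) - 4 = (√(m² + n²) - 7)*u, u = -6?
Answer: -13925 + 6*√15629 ≈ -13175.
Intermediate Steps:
c(m, n) = 46 - 6*√(m² + n²) (c(m, n) = 4 + (√(m² + n²) - 7)*(-6) = 4 + (-7 + √(m² + n²))*(-6) = 4 + (42 - 6*√(m² + n²)) = 46 - 6*√(m² + n²))
-13879 - c(2, 125) = -13879 - (46 - 6*√(2² + 125²)) = -13879 - (46 - 6*√(4 + 15625)) = -13879 - (46 - 6*√15629) = -13879 + (-46 + 6*√15629) = -13925 + 6*√15629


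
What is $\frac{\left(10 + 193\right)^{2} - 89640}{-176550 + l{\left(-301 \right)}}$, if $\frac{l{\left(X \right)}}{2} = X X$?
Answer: $- \frac{48431}{4652} \approx -10.411$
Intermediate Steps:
$l{\left(X \right)} = 2 X^{2}$ ($l{\left(X \right)} = 2 X X = 2 X^{2}$)
$\frac{\left(10 + 193\right)^{2} - 89640}{-176550 + l{\left(-301 \right)}} = \frac{\left(10 + 193\right)^{2} - 89640}{-176550 + 2 \left(-301\right)^{2}} = \frac{203^{2} - 89640}{-176550 + 2 \cdot 90601} = \frac{41209 - 89640}{-176550 + 181202} = - \frac{48431}{4652}$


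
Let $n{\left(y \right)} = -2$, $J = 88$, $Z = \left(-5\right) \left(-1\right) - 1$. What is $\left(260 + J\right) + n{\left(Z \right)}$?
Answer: $346$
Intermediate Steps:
$Z = 4$ ($Z = 5 - 1 = 4$)
$\left(260 + J\right) + n{\left(Z \right)} = \left(260 + 88\right) - 2 = 348 - 2 = 346$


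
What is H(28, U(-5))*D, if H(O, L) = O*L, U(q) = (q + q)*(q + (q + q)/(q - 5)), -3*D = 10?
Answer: -11200/3 ≈ -3733.3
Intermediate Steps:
D = -10/3 (D = -⅓*10 = -10/3 ≈ -3.3333)
U(q) = 2*q*(q + 2*q/(-5 + q)) (U(q) = (2*q)*(q + (2*q)/(-5 + q)) = (2*q)*(q + 2*q/(-5 + q)) = 2*q*(q + 2*q/(-5 + q)))
H(O, L) = L*O
H(28, U(-5))*D = ((2*(-5)²*(-3 - 5)/(-5 - 5))*28)*(-10/3) = ((2*25*(-8)/(-10))*28)*(-10/3) = ((2*25*(-⅒)*(-8))*28)*(-10/3) = (40*28)*(-10/3) = 1120*(-10/3) = -11200/3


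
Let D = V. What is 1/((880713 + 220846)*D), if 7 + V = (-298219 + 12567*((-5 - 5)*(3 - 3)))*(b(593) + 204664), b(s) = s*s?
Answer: -1/182752060152517686 ≈ -5.4719e-18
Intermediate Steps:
b(s) = s**2
V = -165903106554 (V = -7 + (-298219 + 12567*((-5 - 5)*(3 - 3)))*(593**2 + 204664) = -7 + (-298219 + 12567*(-10*0))*(351649 + 204664) = -7 + (-298219 + 12567*0)*556313 = -7 + (-298219 + 0)*556313 = -7 - 298219*556313 = -7 - 165903106547 = -165903106554)
D = -165903106554
1/((880713 + 220846)*D) = 1/((880713 + 220846)*(-165903106554)) = -1/165903106554/1101559 = (1/1101559)*(-1/165903106554) = -1/182752060152517686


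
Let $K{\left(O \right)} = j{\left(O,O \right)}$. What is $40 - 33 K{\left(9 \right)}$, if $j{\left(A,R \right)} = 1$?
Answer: $7$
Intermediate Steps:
$K{\left(O \right)} = 1$
$40 - 33 K{\left(9 \right)} = 40 - 33 = 7$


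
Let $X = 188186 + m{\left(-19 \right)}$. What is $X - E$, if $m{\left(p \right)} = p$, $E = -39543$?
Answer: $227710$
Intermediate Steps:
$X = 188167$ ($X = 188186 - 19 = 188167$)
$X - E = 188167 - -39543 = 188167 + 39543 = 227710$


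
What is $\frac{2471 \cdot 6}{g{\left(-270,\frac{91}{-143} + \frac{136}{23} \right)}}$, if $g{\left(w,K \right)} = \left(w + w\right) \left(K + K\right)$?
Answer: $- \frac{625163}{240300} \approx -2.6016$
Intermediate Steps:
$g{\left(w,K \right)} = 4 K w$ ($g{\left(w,K \right)} = 2 w 2 K = 4 K w$)
$\frac{2471 \cdot 6}{g{\left(-270,\frac{91}{-143} + \frac{136}{23} \right)}} = \frac{2471 \cdot 6}{4 \left(\frac{91}{-143} + \frac{136}{23}\right) \left(-270\right)} = \frac{14826}{4 \left(91 \left(- \frac{1}{143}\right) + 136 \cdot \frac{1}{23}\right) \left(-270\right)} = \frac{14826}{4 \left(- \frac{7}{11} + \frac{136}{23}\right) \left(-270\right)} = \frac{14826}{4 \cdot \frac{1335}{253} \left(-270\right)} = \frac{14826}{- \frac{1441800}{253}} = 14826 \left(- \frac{253}{1441800}\right) = - \frac{625163}{240300}$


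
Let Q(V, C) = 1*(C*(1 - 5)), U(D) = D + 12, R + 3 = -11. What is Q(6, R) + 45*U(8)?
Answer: 956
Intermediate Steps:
R = -14 (R = -3 - 11 = -14)
U(D) = 12 + D
Q(V, C) = -4*C (Q(V, C) = 1*(C*(-4)) = 1*(-4*C) = -4*C)
Q(6, R) + 45*U(8) = -4*(-14) + 45*(12 + 8) = 56 + 45*20 = 56 + 900 = 956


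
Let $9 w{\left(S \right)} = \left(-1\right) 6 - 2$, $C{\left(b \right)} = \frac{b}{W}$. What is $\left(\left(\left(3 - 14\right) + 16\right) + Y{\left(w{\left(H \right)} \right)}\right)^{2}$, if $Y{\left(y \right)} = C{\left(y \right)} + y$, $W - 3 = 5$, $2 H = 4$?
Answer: $16$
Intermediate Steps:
$H = 2$ ($H = \frac{1}{2} \cdot 4 = 2$)
$W = 8$ ($W = 3 + 5 = 8$)
$C{\left(b \right)} = \frac{b}{8}$
$w{\left(S \right)} = - \frac{8}{9}$ ($w{\left(S \right)} = \frac{\left(-1\right) 6 - 2}{9} = \frac{-6 - 2}{9} = \frac{1}{9} \left(-8\right) = - \frac{8}{9}$)
$Y{\left(y \right)} = \frac{9 y}{8}$ ($Y{\left(y \right)} = \frac{y}{8} + y = \frac{9 y}{8}$)
$\left(\left(\left(3 - 14\right) + 16\right) + Y{\left(w{\left(H \right)} \right)}\right)^{2} = \left(\left(\left(3 - 14\right) + 16\right) + \frac{9}{8} \left(- \frac{8}{9}\right)\right)^{2} = \left(\left(-11 + 16\right) - 1\right)^{2} = \left(5 - 1\right)^{2} = 4^{2} = 16$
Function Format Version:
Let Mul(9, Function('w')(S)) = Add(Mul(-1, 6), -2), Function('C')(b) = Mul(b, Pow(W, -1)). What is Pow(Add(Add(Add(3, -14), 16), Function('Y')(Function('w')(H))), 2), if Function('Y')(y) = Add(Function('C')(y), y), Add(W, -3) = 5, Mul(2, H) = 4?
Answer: 16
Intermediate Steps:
H = 2 (H = Mul(Rational(1, 2), 4) = 2)
W = 8 (W = Add(3, 5) = 8)
Function('C')(b) = Mul(Rational(1, 8), b) (Function('C')(b) = Mul(b, Pow(8, -1)) = Mul(b, Rational(1, 8)) = Mul(Rational(1, 8), b))
Function('w')(S) = Rational(-8, 9) (Function('w')(S) = Mul(Rational(1, 9), Add(Mul(-1, 6), -2)) = Mul(Rational(1, 9), Add(-6, -2)) = Mul(Rational(1, 9), -8) = Rational(-8, 9))
Function('Y')(y) = Mul(Rational(9, 8), y) (Function('Y')(y) = Add(Mul(Rational(1, 8), y), y) = Mul(Rational(9, 8), y))
Pow(Add(Add(Add(3, -14), 16), Function('Y')(Function('w')(H))), 2) = Pow(Add(Add(Add(3, -14), 16), Mul(Rational(9, 8), Rational(-8, 9))), 2) = Pow(Add(Add(-11, 16), -1), 2) = Pow(Add(5, -1), 2) = Pow(4, 2) = 16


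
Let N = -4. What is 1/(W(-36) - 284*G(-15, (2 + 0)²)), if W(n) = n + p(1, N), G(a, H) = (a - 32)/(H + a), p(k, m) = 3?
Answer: -11/13711 ≈ -0.00080228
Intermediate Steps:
G(a, H) = (-32 + a)/(H + a)
W(n) = 3 + n (W(n) = n + 3 = 3 + n)
1/(W(-36) - 284*G(-15, (2 + 0)²)) = 1/((3 - 36) - 284*(-32 - 15)/((2 + 0)² - 15)) = 1/(-33 - 284*(-47)/(2² - 15)) = 1/(-33 - 284*(-47)/(4 - 15)) = 1/(-33 - 284*(-47)/(-11)) = 1/(-33 - (-284)*(-47)/11) = 1/(-33 - 284*47/11) = 1/(-33 - 13348/11) = 1/(-13711/11) = -11/13711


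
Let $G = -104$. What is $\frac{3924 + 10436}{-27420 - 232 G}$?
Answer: $- \frac{3590}{823} \approx -4.3621$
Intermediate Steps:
$\frac{3924 + 10436}{-27420 - 232 G} = \frac{3924 + 10436}{-27420 - -24128} = \frac{14360}{-27420 + 24128} = \frac{14360}{-3292} = 14360 \left(- \frac{1}{3292}\right) = - \frac{3590}{823}$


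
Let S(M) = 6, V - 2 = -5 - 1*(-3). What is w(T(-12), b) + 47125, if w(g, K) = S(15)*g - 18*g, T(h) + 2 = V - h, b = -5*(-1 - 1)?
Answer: 47005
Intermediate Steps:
b = 10 (b = -5*(-2) = 10)
V = 0 (V = 2 + (-5 - 1*(-3)) = 2 + (-5 + 3) = 2 - 2 = 0)
T(h) = -2 - h (T(h) = -2 + (0 - h) = -2 - h)
w(g, K) = -12*g (w(g, K) = 6*g - 18*g = -12*g)
w(T(-12), b) + 47125 = -12*(-2 - 1*(-12)) + 47125 = -12*(-2 + 12) + 47125 = -12*10 + 47125 = -120 + 47125 = 47005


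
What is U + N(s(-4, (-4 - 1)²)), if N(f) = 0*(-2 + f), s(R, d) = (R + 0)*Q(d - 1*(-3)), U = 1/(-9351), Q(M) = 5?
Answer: -1/9351 ≈ -0.00010694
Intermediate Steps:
U = -1/9351 ≈ -0.00010694
s(R, d) = 5*R (s(R, d) = (R + 0)*5 = R*5 = 5*R)
N(f) = 0
U + N(s(-4, (-4 - 1)²)) = -1/9351 + 0 = -1/9351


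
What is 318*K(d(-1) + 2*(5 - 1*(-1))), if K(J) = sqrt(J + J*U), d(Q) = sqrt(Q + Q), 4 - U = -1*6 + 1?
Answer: 318*sqrt(120 + 10*I*sqrt(2)) ≈ 3489.5 + 204.91*I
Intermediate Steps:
U = 9 (U = 4 - (-1*6 + 1) = 4 - (-6 + 1) = 4 - 1*(-5) = 4 + 5 = 9)
d(Q) = sqrt(2)*sqrt(Q) (d(Q) = sqrt(2*Q) = sqrt(2)*sqrt(Q))
K(J) = sqrt(10)*sqrt(J) (K(J) = sqrt(J + J*9) = sqrt(J + 9*J) = sqrt(10*J) = sqrt(10)*sqrt(J))
318*K(d(-1) + 2*(5 - 1*(-1))) = 318*(sqrt(10)*sqrt(sqrt(2)*sqrt(-1) + 2*(5 - 1*(-1)))) = 318*(sqrt(10)*sqrt(sqrt(2)*I + 2*(5 + 1))) = 318*(sqrt(10)*sqrt(I*sqrt(2) + 2*6)) = 318*(sqrt(10)*sqrt(I*sqrt(2) + 12)) = 318*(sqrt(10)*sqrt(12 + I*sqrt(2))) = 318*sqrt(10)*sqrt(12 + I*sqrt(2))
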